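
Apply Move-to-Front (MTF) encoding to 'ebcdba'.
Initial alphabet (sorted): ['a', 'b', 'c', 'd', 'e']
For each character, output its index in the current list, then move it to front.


MTF encoding:
'e': index 4 in ['a', 'b', 'c', 'd', 'e'] -> ['e', 'a', 'b', 'c', 'd']
'b': index 2 in ['e', 'a', 'b', 'c', 'd'] -> ['b', 'e', 'a', 'c', 'd']
'c': index 3 in ['b', 'e', 'a', 'c', 'd'] -> ['c', 'b', 'e', 'a', 'd']
'd': index 4 in ['c', 'b', 'e', 'a', 'd'] -> ['d', 'c', 'b', 'e', 'a']
'b': index 2 in ['d', 'c', 'b', 'e', 'a'] -> ['b', 'd', 'c', 'e', 'a']
'a': index 4 in ['b', 'd', 'c', 'e', 'a'] -> ['a', 'b', 'd', 'c', 'e']


Output: [4, 2, 3, 4, 2, 4]


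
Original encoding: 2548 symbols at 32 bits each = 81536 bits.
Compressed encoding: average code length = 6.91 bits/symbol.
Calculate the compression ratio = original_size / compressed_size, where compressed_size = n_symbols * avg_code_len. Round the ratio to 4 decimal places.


original_size = n_symbols * orig_bits = 2548 * 32 = 81536 bits
compressed_size = n_symbols * avg_code_len = 2548 * 6.91 = 17606.68 bits
ratio = original_size / compressed_size = 81536 / 17606.68 = 4.631

Compression ratio = 4.631


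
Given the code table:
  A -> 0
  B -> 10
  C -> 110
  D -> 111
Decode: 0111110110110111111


Decoding:
0 -> A
111 -> D
110 -> C
110 -> C
110 -> C
111 -> D
111 -> D


Result: ADCCCDD


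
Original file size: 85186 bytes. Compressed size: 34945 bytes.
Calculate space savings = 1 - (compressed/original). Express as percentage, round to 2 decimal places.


ratio = compressed/original = 34945/85186 = 0.41022
savings = 1 - ratio = 1 - 0.41022 = 0.58978
as a percentage: 0.58978 * 100 = 58.98%

Space savings = 1 - 34945/85186 = 58.98%


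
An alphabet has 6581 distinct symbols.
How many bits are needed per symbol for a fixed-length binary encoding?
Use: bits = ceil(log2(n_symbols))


log2(6581) = 12.6841
Bracket: 2^12 = 4096 < 6581 <= 2^13 = 8192
So ceil(log2(6581)) = 13

bits = ceil(log2(6581)) = ceil(12.6841) = 13 bits


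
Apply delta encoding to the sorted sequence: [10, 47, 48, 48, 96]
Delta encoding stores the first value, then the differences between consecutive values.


First value: 10
Deltas:
  47 - 10 = 37
  48 - 47 = 1
  48 - 48 = 0
  96 - 48 = 48


Delta encoded: [10, 37, 1, 0, 48]


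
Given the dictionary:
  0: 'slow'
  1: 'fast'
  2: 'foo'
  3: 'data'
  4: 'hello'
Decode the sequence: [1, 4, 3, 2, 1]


Look up each index in the dictionary:
  1 -> 'fast'
  4 -> 'hello'
  3 -> 'data'
  2 -> 'foo'
  1 -> 'fast'

Decoded: "fast hello data foo fast"


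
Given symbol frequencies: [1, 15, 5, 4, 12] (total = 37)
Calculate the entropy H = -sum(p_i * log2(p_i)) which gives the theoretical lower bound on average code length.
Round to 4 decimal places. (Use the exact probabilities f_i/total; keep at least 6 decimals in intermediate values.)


Per-symbol terms -p_i * log2(p_i) with p_i = f_i/37:
  p = 1/37 = 0.027027: log2(p) = -5.209453, -p*log2(p) = 0.140796
  p = 15/37 = 0.405405: log2(p) = -1.302563, -p*log2(p) = 0.528066
  p = 5/37 = 0.135135: log2(p) = -2.887525, -p*log2(p) = 0.390206
  p = 4/37 = 0.108108: log2(p) = -3.209453, -p*log2(p) = 0.346968
  p = 12/37 = 0.324324: log2(p) = -1.624491, -p*log2(p) = 0.526862
H = 0.140796 + 0.528066 + 0.390206 + 0.346968 + 0.526862 = 1.932898

H = 1.9329 bits/symbol


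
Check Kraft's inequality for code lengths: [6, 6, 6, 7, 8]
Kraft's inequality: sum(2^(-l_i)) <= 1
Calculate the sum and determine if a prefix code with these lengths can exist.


Sum = 2^(-6) + 2^(-6) + 2^(-6) + 2^(-7) + 2^(-8)
    = 0.015625 + 0.015625 + 0.015625 + 0.0078125 + 0.00390625
    = 15/256 = 0.05859375
Since 0.05859375 <= 1, Kraft's inequality IS satisfied.
A prefix code with these lengths CAN exist.

Kraft sum = 0.05859375. Satisfied.


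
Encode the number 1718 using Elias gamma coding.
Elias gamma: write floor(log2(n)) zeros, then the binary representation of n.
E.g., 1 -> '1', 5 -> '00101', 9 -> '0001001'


num_bits = floor(log2(1718)) + 1 = 11
leading_zeros = num_bits - 1 = 10
binary(1718) = 11010110110

Elias gamma(1718) = '0000000000' + '11010110110' = 000000000011010110110 (21 bits)


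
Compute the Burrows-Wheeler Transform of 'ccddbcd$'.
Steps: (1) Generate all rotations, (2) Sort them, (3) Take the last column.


Rotations (sorted):
  0: $ccddbcd -> last char: d
  1: bcd$ccdd -> last char: d
  2: ccddbcd$ -> last char: $
  3: cd$ccddb -> last char: b
  4: cddbcd$c -> last char: c
  5: d$ccddbc -> last char: c
  6: dbcd$ccd -> last char: d
  7: ddbcd$cc -> last char: c


BWT = dd$bccdc


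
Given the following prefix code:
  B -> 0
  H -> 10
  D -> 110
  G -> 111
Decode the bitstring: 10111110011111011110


Decoding step by step:
Bits 10 -> H
Bits 111 -> G
Bits 110 -> D
Bits 0 -> B
Bits 111 -> G
Bits 110 -> D
Bits 111 -> G
Bits 10 -> H


Decoded message: HGDBGDGH


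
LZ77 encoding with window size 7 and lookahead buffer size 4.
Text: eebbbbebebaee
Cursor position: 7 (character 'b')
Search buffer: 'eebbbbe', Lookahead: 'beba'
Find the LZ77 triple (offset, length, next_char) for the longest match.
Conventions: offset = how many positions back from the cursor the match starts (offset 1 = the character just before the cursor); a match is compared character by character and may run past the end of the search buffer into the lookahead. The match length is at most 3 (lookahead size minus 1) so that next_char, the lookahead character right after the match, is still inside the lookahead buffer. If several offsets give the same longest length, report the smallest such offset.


Try each offset into the search buffer:
  offset=1 (pos 6, char 'e'): match length 0
  offset=2 (pos 5, char 'b'): match length 3
  offset=3 (pos 4, char 'b'): match length 1
  offset=4 (pos 3, char 'b'): match length 1
  offset=5 (pos 2, char 'b'): match length 1
  offset=6 (pos 1, char 'e'): match length 0
  offset=7 (pos 0, char 'e'): match length 0
Longest match has length 3 at offset 2.
next_char = character at position 7 + 3 = 10 -> 'a'

Best match: offset=2, length=3 (matching 'beb' starting at position 5)
LZ77 triple: (2, 3, 'a')


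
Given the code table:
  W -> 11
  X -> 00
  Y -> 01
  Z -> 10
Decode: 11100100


Decoding:
11 -> W
10 -> Z
01 -> Y
00 -> X


Result: WZYX


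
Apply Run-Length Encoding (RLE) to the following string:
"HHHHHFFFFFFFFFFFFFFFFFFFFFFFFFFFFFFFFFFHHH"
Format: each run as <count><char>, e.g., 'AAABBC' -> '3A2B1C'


Scanning runs left to right:
  i=0: run of 'H' x 5 -> '5H'
  i=5: run of 'F' x 34 -> '34F'
  i=39: run of 'H' x 3 -> '3H'

RLE = 5H34F3H


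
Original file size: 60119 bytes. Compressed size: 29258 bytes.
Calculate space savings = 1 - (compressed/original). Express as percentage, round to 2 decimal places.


ratio = compressed/original = 29258/60119 = 0.486668
savings = 1 - ratio = 1 - 0.486668 = 0.513332
as a percentage: 0.513332 * 100 = 51.33%

Space savings = 1 - 29258/60119 = 51.33%


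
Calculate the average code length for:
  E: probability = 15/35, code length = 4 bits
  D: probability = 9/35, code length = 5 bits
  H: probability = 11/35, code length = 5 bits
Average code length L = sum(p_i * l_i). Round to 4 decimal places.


Weighted contributions p_i * l_i:
  E: (15/35) * 4 = 60/35
  D: (9/35) * 5 = 45/35
  H: (11/35) * 5 = 55/35
Sum = (60 + 45 + 55)/35 = 160/35

L = 160/35 = 4.5714 bits/symbol


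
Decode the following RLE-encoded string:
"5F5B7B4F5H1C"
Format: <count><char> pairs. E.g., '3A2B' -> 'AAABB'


Expanding each <count><char> pair:
  5F -> 'FFFFF'
  5B -> 'BBBBB'
  7B -> 'BBBBBBB'
  4F -> 'FFFF'
  5H -> 'HHHHH'
  1C -> 'C'

Decoded = FFFFFBBBBBBBBBBBBFFFFHHHHHC


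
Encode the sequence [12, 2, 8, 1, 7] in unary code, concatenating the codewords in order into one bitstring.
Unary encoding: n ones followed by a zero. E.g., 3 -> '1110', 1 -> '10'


Encode each number as n ones followed by a terminating 0:
  12 -> 1111111111110 (13 bits)
  2 -> 110 (3 bits)
  8 -> 111111110 (9 bits)
  1 -> 10 (2 bits)
  7 -> 11111110 (8 bits)
Total length = 13 + 3 + 9 + 2 + 8 = 35 bits.

Unary([12, 2, 8, 1, 7]) = 11111111111101101111111101011111110 (35 bits)


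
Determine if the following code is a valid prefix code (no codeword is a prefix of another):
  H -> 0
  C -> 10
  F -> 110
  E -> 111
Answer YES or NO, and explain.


Checking each pair (does one codeword prefix another?):
  H='0' vs C='10': no prefix
  H='0' vs F='110': no prefix
  H='0' vs E='111': no prefix
  C='10' vs H='0': no prefix
  C='10' vs F='110': no prefix
  C='10' vs E='111': no prefix
  F='110' vs H='0': no prefix
  F='110' vs C='10': no prefix
  F='110' vs E='111': no prefix
  E='111' vs H='0': no prefix
  E='111' vs C='10': no prefix
  E='111' vs F='110': no prefix
No violation found over all pairs.

YES -- this is a valid prefix code. No codeword is a prefix of any other codeword.


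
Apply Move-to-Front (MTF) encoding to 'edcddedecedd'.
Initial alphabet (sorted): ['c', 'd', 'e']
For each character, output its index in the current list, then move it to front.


MTF encoding:
'e': index 2 in ['c', 'd', 'e'] -> ['e', 'c', 'd']
'd': index 2 in ['e', 'c', 'd'] -> ['d', 'e', 'c']
'c': index 2 in ['d', 'e', 'c'] -> ['c', 'd', 'e']
'd': index 1 in ['c', 'd', 'e'] -> ['d', 'c', 'e']
'd': index 0 in ['d', 'c', 'e'] -> ['d', 'c', 'e']
'e': index 2 in ['d', 'c', 'e'] -> ['e', 'd', 'c']
'd': index 1 in ['e', 'd', 'c'] -> ['d', 'e', 'c']
'e': index 1 in ['d', 'e', 'c'] -> ['e', 'd', 'c']
'c': index 2 in ['e', 'd', 'c'] -> ['c', 'e', 'd']
'e': index 1 in ['c', 'e', 'd'] -> ['e', 'c', 'd']
'd': index 2 in ['e', 'c', 'd'] -> ['d', 'e', 'c']
'd': index 0 in ['d', 'e', 'c'] -> ['d', 'e', 'c']


Output: [2, 2, 2, 1, 0, 2, 1, 1, 2, 1, 2, 0]


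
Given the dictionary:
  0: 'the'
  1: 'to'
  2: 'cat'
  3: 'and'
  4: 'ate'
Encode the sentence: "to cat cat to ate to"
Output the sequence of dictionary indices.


Look up each word in the dictionary:
  'to' -> 1
  'cat' -> 2
  'cat' -> 2
  'to' -> 1
  'ate' -> 4
  'to' -> 1

Encoded: [1, 2, 2, 1, 4, 1]


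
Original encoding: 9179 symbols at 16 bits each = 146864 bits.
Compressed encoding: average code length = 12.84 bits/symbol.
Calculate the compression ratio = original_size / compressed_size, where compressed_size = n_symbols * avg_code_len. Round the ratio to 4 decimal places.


original_size = n_symbols * orig_bits = 9179 * 16 = 146864 bits
compressed_size = n_symbols * avg_code_len = 9179 * 12.84 = 117858.36 bits
ratio = original_size / compressed_size = 146864 / 117858.36 = 1.2461

Compression ratio = 1.2461


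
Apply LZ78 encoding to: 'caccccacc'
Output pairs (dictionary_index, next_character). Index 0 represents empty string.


LZ78 encoding steps:
Dictionary: {0: ''}
Step 1: w='' (idx 0), next='c' -> output (0, 'c'), add 'c' as idx 1
Step 2: w='' (idx 0), next='a' -> output (0, 'a'), add 'a' as idx 2
Step 3: w='c' (idx 1), next='c' -> output (1, 'c'), add 'cc' as idx 3
Step 4: w='cc' (idx 3), next='a' -> output (3, 'a'), add 'cca' as idx 4
Step 5: w='cc' (idx 3), end of input -> output (3, '')


Encoded: [(0, 'c'), (0, 'a'), (1, 'c'), (3, 'a'), (3, '')]


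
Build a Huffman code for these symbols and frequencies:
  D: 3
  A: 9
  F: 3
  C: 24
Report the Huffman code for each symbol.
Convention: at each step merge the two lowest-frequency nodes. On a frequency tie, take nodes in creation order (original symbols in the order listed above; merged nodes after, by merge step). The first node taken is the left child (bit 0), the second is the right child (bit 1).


Huffman tree construction:
Step 1: Merge D(3) + F(3) = 6
Step 2: Merge (D+F)(6) + A(9) = 15
Step 3: Merge ((D+F)+A)(15) + C(24) = 39
Read each symbol's code off the tree from the root (left child = 0, right child = 1).

Codes:
  D: 000 (length 3)
  A: 01 (length 2)
  F: 001 (length 3)
  C: 1 (length 1)
Average code length: 60/39 = 1.5385 bits/symbol


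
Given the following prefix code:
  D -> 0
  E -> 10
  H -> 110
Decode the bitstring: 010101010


Decoding step by step:
Bits 0 -> D
Bits 10 -> E
Bits 10 -> E
Bits 10 -> E
Bits 10 -> E


Decoded message: DEEEE


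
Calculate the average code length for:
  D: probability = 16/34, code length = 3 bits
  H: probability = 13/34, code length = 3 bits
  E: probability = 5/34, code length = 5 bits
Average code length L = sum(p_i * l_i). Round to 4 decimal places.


Weighted contributions p_i * l_i:
  D: (16/34) * 3 = 48/34
  H: (13/34) * 3 = 39/34
  E: (5/34) * 5 = 25/34
Sum = (48 + 39 + 25)/34 = 112/34

L = 112/34 = 3.2941 bits/symbol


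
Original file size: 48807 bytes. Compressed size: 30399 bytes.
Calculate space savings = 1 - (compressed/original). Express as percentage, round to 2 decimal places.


ratio = compressed/original = 30399/48807 = 0.622841
savings = 1 - ratio = 1 - 0.622841 = 0.377159
as a percentage: 0.377159 * 100 = 37.72%

Space savings = 1 - 30399/48807 = 37.72%


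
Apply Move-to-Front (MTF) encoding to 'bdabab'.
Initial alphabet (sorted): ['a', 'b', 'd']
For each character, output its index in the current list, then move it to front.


MTF encoding:
'b': index 1 in ['a', 'b', 'd'] -> ['b', 'a', 'd']
'd': index 2 in ['b', 'a', 'd'] -> ['d', 'b', 'a']
'a': index 2 in ['d', 'b', 'a'] -> ['a', 'd', 'b']
'b': index 2 in ['a', 'd', 'b'] -> ['b', 'a', 'd']
'a': index 1 in ['b', 'a', 'd'] -> ['a', 'b', 'd']
'b': index 1 in ['a', 'b', 'd'] -> ['b', 'a', 'd']


Output: [1, 2, 2, 2, 1, 1]


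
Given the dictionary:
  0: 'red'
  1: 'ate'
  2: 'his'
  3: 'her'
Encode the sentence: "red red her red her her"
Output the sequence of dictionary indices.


Look up each word in the dictionary:
  'red' -> 0
  'red' -> 0
  'her' -> 3
  'red' -> 0
  'her' -> 3
  'her' -> 3

Encoded: [0, 0, 3, 0, 3, 3]


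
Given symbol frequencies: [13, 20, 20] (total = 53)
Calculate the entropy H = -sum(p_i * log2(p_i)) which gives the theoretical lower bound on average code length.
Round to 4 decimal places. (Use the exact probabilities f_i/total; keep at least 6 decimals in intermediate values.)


Per-symbol terms -p_i * log2(p_i) with p_i = f_i/53:
  p = 13/53 = 0.245283: log2(p) = -2.027481, -p*log2(p) = 0.497307
  p = 20/53 = 0.377358: log2(p) = -1.405992, -p*log2(p) = 0.530563
  p = 20/53 = 0.377358: log2(p) = -1.405992, -p*log2(p) = 0.530563
H = 0.497307 + 0.530563 + 0.530563 = 1.558433

H = 1.5584 bits/symbol


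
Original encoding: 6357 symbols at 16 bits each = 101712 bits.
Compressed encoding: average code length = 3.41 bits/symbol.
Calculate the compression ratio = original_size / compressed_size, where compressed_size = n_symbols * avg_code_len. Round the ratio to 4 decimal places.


original_size = n_symbols * orig_bits = 6357 * 16 = 101712 bits
compressed_size = n_symbols * avg_code_len = 6357 * 3.41 = 21677.37 bits
ratio = original_size / compressed_size = 101712 / 21677.37 = 4.6921

Compression ratio = 4.6921


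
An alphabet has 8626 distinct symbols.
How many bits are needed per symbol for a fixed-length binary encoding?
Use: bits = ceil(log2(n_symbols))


log2(8626) = 13.0745
Bracket: 2^13 = 8192 < 8626 <= 2^14 = 16384
So ceil(log2(8626)) = 14

bits = ceil(log2(8626)) = ceil(13.0745) = 14 bits


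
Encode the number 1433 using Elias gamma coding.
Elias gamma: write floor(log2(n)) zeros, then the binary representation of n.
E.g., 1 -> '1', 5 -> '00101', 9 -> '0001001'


num_bits = floor(log2(1433)) + 1 = 11
leading_zeros = num_bits - 1 = 10
binary(1433) = 10110011001

Elias gamma(1433) = '0000000000' + '10110011001' = 000000000010110011001 (21 bits)


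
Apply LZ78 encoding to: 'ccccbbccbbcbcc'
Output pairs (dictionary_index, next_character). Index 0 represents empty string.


LZ78 encoding steps:
Dictionary: {0: ''}
Step 1: w='' (idx 0), next='c' -> output (0, 'c'), add 'c' as idx 1
Step 2: w='c' (idx 1), next='c' -> output (1, 'c'), add 'cc' as idx 2
Step 3: w='c' (idx 1), next='b' -> output (1, 'b'), add 'cb' as idx 3
Step 4: w='' (idx 0), next='b' -> output (0, 'b'), add 'b' as idx 4
Step 5: w='cc' (idx 2), next='b' -> output (2, 'b'), add 'ccb' as idx 5
Step 6: w='b' (idx 4), next='c' -> output (4, 'c'), add 'bc' as idx 6
Step 7: w='bc' (idx 6), next='c' -> output (6, 'c'), add 'bcc' as idx 7


Encoded: [(0, 'c'), (1, 'c'), (1, 'b'), (0, 'b'), (2, 'b'), (4, 'c'), (6, 'c')]


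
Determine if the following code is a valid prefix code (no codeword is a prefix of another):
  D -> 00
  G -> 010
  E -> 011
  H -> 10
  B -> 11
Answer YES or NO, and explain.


Checking each pair (does one codeword prefix another?):
  D='00' vs G='010': no prefix
  D='00' vs E='011': no prefix
  D='00' vs H='10': no prefix
  D='00' vs B='11': no prefix
  G='010' vs D='00': no prefix
  G='010' vs E='011': no prefix
  G='010' vs H='10': no prefix
  G='010' vs B='11': no prefix
  E='011' vs D='00': no prefix
  E='011' vs G='010': no prefix
  E='011' vs H='10': no prefix
  E='011' vs B='11': no prefix
  H='10' vs D='00': no prefix
  H='10' vs G='010': no prefix
  H='10' vs E='011': no prefix
  H='10' vs B='11': no prefix
  B='11' vs D='00': no prefix
  B='11' vs G='010': no prefix
  B='11' vs E='011': no prefix
  B='11' vs H='10': no prefix
No violation found over all pairs.

YES -- this is a valid prefix code. No codeword is a prefix of any other codeword.


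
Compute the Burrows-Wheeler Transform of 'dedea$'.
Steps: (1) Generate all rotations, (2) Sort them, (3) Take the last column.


Rotations (sorted):
  0: $dedea -> last char: a
  1: a$dede -> last char: e
  2: dea$de -> last char: e
  3: dedea$ -> last char: $
  4: ea$ded -> last char: d
  5: edea$d -> last char: d


BWT = aee$dd


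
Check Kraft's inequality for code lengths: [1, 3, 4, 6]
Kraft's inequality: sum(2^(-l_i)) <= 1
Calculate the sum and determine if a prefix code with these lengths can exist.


Sum = 2^(-1) + 2^(-3) + 2^(-4) + 2^(-6)
    = 0.5 + 0.125 + 0.0625 + 0.015625
    = 45/64 = 0.703125
Since 0.703125 <= 1, Kraft's inequality IS satisfied.
A prefix code with these lengths CAN exist.

Kraft sum = 0.703125. Satisfied.


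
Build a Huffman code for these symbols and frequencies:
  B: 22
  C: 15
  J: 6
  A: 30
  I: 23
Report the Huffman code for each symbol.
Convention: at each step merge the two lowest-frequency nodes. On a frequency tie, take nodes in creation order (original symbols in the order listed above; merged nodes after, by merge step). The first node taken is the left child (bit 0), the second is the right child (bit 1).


Huffman tree construction:
Step 1: Merge J(6) + C(15) = 21
Step 2: Merge (J+C)(21) + B(22) = 43
Step 3: Merge I(23) + A(30) = 53
Step 4: Merge ((J+C)+B)(43) + (I+A)(53) = 96
Read each symbol's code off the tree from the root (left child = 0, right child = 1).

Codes:
  B: 01 (length 2)
  C: 001 (length 3)
  J: 000 (length 3)
  A: 11 (length 2)
  I: 10 (length 2)
Average code length: 213/96 = 2.2188 bits/symbol


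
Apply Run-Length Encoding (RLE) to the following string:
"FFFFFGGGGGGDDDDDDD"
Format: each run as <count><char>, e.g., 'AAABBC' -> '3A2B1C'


Scanning runs left to right:
  i=0: run of 'F' x 5 -> '5F'
  i=5: run of 'G' x 6 -> '6G'
  i=11: run of 'D' x 7 -> '7D'

RLE = 5F6G7D


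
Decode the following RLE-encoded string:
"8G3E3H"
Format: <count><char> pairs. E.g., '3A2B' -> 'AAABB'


Expanding each <count><char> pair:
  8G -> 'GGGGGGGG'
  3E -> 'EEE'
  3H -> 'HHH'

Decoded = GGGGGGGGEEEHHH


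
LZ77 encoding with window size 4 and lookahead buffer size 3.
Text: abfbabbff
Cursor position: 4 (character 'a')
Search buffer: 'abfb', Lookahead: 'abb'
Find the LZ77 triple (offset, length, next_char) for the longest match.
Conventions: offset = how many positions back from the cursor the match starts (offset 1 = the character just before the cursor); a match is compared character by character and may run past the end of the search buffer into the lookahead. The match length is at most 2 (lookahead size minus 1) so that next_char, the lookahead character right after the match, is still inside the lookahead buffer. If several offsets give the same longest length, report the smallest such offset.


Try each offset into the search buffer:
  offset=1 (pos 3, char 'b'): match length 0
  offset=2 (pos 2, char 'f'): match length 0
  offset=3 (pos 1, char 'b'): match length 0
  offset=4 (pos 0, char 'a'): match length 2
Longest match has length 2 at offset 4.
next_char = character at position 4 + 2 = 6 -> 'b'

Best match: offset=4, length=2 (matching 'ab' starting at position 0)
LZ77 triple: (4, 2, 'b')


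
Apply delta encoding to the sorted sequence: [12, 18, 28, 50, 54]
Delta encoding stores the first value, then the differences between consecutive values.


First value: 12
Deltas:
  18 - 12 = 6
  28 - 18 = 10
  50 - 28 = 22
  54 - 50 = 4


Delta encoded: [12, 6, 10, 22, 4]


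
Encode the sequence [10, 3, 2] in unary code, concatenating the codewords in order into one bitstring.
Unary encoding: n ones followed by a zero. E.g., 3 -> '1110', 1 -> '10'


Encode each number as n ones followed by a terminating 0:
  10 -> 11111111110 (11 bits)
  3 -> 1110 (4 bits)
  2 -> 110 (3 bits)
Total length = 11 + 4 + 3 = 18 bits.

Unary([10, 3, 2]) = 111111111101110110 (18 bits)


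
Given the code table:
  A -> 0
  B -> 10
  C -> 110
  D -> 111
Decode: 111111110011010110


Decoding:
111 -> D
111 -> D
110 -> C
0 -> A
110 -> C
10 -> B
110 -> C


Result: DDCACBC


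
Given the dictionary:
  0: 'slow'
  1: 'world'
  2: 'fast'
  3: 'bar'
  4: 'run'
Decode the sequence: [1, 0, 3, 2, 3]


Look up each index in the dictionary:
  1 -> 'world'
  0 -> 'slow'
  3 -> 'bar'
  2 -> 'fast'
  3 -> 'bar'

Decoded: "world slow bar fast bar"


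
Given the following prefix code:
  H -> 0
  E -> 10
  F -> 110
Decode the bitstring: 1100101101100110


Decoding step by step:
Bits 110 -> F
Bits 0 -> H
Bits 10 -> E
Bits 110 -> F
Bits 110 -> F
Bits 0 -> H
Bits 110 -> F


Decoded message: FHEFFHF


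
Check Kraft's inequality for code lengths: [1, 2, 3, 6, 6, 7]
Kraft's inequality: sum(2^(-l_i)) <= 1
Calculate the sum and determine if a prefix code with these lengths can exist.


Sum = 2^(-1) + 2^(-2) + 2^(-3) + 2^(-6) + 2^(-6) + 2^(-7)
    = 0.5 + 0.25 + 0.125 + 0.015625 + 0.015625 + 0.0078125
    = 117/128 = 0.9140625
Since 0.9140625 <= 1, Kraft's inequality IS satisfied.
A prefix code with these lengths CAN exist.

Kraft sum = 0.9140625. Satisfied.


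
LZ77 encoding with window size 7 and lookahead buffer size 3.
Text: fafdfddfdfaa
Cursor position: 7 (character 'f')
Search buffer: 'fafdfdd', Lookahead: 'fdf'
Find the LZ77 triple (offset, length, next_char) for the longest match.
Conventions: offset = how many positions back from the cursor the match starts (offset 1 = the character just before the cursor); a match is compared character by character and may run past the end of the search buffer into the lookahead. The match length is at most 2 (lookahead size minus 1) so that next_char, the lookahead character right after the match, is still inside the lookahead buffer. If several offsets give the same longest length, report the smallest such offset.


Try each offset into the search buffer:
  offset=1 (pos 6, char 'd'): match length 0
  offset=2 (pos 5, char 'd'): match length 0
  offset=3 (pos 4, char 'f'): match length 2
  offset=4 (pos 3, char 'd'): match length 0
  offset=5 (pos 2, char 'f'): match length 2
  offset=6 (pos 1, char 'a'): match length 0
  offset=7 (pos 0, char 'f'): match length 1
Longest match has length 2, found at offsets 3, 5; take the smallest, offset 3.
next_char = character at position 7 + 2 = 9 -> 'f'

Best match: offset=3, length=2 (matching 'fd' starting at position 4)
LZ77 triple: (3, 2, 'f')


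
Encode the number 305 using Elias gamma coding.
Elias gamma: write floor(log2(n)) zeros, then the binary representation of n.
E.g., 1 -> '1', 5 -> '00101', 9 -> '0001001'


num_bits = floor(log2(305)) + 1 = 9
leading_zeros = num_bits - 1 = 8
binary(305) = 100110001

Elias gamma(305) = '00000000' + '100110001' = 00000000100110001 (17 bits)


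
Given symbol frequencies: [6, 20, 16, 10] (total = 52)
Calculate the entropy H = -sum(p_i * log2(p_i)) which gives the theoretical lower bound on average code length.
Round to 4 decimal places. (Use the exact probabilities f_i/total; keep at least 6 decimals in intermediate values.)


Per-symbol terms -p_i * log2(p_i) with p_i = f_i/52:
  p = 6/52 = 0.115385: log2(p) = -3.115477, -p*log2(p) = 0.359478
  p = 20/52 = 0.384615: log2(p) = -1.378512, -p*log2(p) = 0.530197
  p = 16/52 = 0.307692: log2(p) = -1.700440, -p*log2(p) = 0.523212
  p = 10/52 = 0.192308: log2(p) = -2.378512, -p*log2(p) = 0.457406
H = 0.359478 + 0.530197 + 0.523212 + 0.457406 = 1.870293

H = 1.8703 bits/symbol


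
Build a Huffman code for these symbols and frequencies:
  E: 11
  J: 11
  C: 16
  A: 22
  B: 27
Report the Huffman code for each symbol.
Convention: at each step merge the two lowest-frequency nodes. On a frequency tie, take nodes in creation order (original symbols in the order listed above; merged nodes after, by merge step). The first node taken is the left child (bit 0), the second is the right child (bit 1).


Huffman tree construction:
Step 1: Merge E(11) + J(11) = 22
Step 2: Merge C(16) + A(22) = 38
Step 3: Merge (E+J)(22) + B(27) = 49
Step 4: Merge (C+A)(38) + ((E+J)+B)(49) = 87
Read each symbol's code off the tree from the root (left child = 0, right child = 1).

Codes:
  E: 100 (length 3)
  J: 101 (length 3)
  C: 00 (length 2)
  A: 01 (length 2)
  B: 11 (length 2)
Average code length: 196/87 = 2.2529 bits/symbol


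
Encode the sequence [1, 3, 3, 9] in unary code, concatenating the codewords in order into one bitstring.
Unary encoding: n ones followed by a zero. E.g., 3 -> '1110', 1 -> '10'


Encode each number as n ones followed by a terminating 0:
  1 -> 10 (2 bits)
  3 -> 1110 (4 bits)
  3 -> 1110 (4 bits)
  9 -> 1111111110 (10 bits)
Total length = 2 + 4 + 4 + 10 = 20 bits.

Unary([1, 3, 3, 9]) = 10111011101111111110 (20 bits)


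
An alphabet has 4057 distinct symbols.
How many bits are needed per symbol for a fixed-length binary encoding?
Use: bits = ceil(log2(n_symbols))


log2(4057) = 11.9862
Bracket: 2^11 = 2048 < 4057 <= 2^12 = 4096
So ceil(log2(4057)) = 12

bits = ceil(log2(4057)) = ceil(11.9862) = 12 bits


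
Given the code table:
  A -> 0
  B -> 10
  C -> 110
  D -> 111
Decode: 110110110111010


Decoding:
110 -> C
110 -> C
110 -> C
111 -> D
0 -> A
10 -> B


Result: CCCDAB


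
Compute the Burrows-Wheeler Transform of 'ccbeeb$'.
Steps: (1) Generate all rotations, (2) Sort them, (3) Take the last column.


Rotations (sorted):
  0: $ccbeeb -> last char: b
  1: b$ccbee -> last char: e
  2: beeb$cc -> last char: c
  3: cbeeb$c -> last char: c
  4: ccbeeb$ -> last char: $
  5: eb$ccbe -> last char: e
  6: eeb$ccb -> last char: b


BWT = becc$eb


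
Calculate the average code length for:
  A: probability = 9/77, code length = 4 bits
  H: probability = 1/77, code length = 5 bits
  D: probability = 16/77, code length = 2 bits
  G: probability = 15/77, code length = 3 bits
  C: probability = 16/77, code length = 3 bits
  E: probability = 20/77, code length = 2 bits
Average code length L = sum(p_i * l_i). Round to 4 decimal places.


Weighted contributions p_i * l_i:
  A: (9/77) * 4 = 36/77
  H: (1/77) * 5 = 5/77
  D: (16/77) * 2 = 32/77
  G: (15/77) * 3 = 45/77
  C: (16/77) * 3 = 48/77
  E: (20/77) * 2 = 40/77
Sum = (36 + 5 + 32 + 45 + 48 + 40)/77 = 206/77

L = 206/77 = 2.6753 bits/symbol


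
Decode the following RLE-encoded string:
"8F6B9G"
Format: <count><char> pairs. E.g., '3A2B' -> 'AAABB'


Expanding each <count><char> pair:
  8F -> 'FFFFFFFF'
  6B -> 'BBBBBB'
  9G -> 'GGGGGGGGG'

Decoded = FFFFFFFFBBBBBBGGGGGGGGG


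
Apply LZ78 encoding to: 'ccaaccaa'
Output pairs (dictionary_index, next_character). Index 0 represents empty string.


LZ78 encoding steps:
Dictionary: {0: ''}
Step 1: w='' (idx 0), next='c' -> output (0, 'c'), add 'c' as idx 1
Step 2: w='c' (idx 1), next='a' -> output (1, 'a'), add 'ca' as idx 2
Step 3: w='' (idx 0), next='a' -> output (0, 'a'), add 'a' as idx 3
Step 4: w='c' (idx 1), next='c' -> output (1, 'c'), add 'cc' as idx 4
Step 5: w='a' (idx 3), next='a' -> output (3, 'a'), add 'aa' as idx 5


Encoded: [(0, 'c'), (1, 'a'), (0, 'a'), (1, 'c'), (3, 'a')]


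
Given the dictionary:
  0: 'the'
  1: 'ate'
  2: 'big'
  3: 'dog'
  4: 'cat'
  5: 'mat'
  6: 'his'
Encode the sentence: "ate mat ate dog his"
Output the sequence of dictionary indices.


Look up each word in the dictionary:
  'ate' -> 1
  'mat' -> 5
  'ate' -> 1
  'dog' -> 3
  'his' -> 6

Encoded: [1, 5, 1, 3, 6]


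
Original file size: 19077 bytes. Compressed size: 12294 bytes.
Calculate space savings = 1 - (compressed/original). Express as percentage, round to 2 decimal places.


ratio = compressed/original = 12294/19077 = 0.644441
savings = 1 - ratio = 1 - 0.644441 = 0.355559
as a percentage: 0.355559 * 100 = 35.56%

Space savings = 1 - 12294/19077 = 35.56%


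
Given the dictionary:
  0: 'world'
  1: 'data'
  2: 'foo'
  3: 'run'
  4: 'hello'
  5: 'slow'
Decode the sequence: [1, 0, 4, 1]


Look up each index in the dictionary:
  1 -> 'data'
  0 -> 'world'
  4 -> 'hello'
  1 -> 'data'

Decoded: "data world hello data"


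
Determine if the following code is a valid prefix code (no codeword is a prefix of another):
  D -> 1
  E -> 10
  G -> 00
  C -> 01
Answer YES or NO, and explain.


Checking each pair (does one codeword prefix another?):
  D='1' vs E='10': prefix -- VIOLATION

NO -- this is NOT a valid prefix code. D (1) is a prefix of E (10).


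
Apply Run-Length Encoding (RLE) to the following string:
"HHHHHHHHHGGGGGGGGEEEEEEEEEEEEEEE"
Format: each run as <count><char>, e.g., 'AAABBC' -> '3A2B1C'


Scanning runs left to right:
  i=0: run of 'H' x 9 -> '9H'
  i=9: run of 'G' x 8 -> '8G'
  i=17: run of 'E' x 15 -> '15E'

RLE = 9H8G15E


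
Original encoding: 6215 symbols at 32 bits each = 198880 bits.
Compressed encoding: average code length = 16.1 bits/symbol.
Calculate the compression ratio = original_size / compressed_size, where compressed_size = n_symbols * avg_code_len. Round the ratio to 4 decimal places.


original_size = n_symbols * orig_bits = 6215 * 32 = 198880 bits
compressed_size = n_symbols * avg_code_len = 6215 * 16.1 = 100061.5 bits
ratio = original_size / compressed_size = 198880 / 100061.5 = 1.9876

Compression ratio = 1.9876


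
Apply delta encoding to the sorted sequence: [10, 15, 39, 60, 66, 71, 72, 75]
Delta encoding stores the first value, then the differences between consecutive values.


First value: 10
Deltas:
  15 - 10 = 5
  39 - 15 = 24
  60 - 39 = 21
  66 - 60 = 6
  71 - 66 = 5
  72 - 71 = 1
  75 - 72 = 3


Delta encoded: [10, 5, 24, 21, 6, 5, 1, 3]


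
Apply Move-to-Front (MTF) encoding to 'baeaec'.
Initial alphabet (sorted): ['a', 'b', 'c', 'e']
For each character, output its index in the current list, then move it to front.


MTF encoding:
'b': index 1 in ['a', 'b', 'c', 'e'] -> ['b', 'a', 'c', 'e']
'a': index 1 in ['b', 'a', 'c', 'e'] -> ['a', 'b', 'c', 'e']
'e': index 3 in ['a', 'b', 'c', 'e'] -> ['e', 'a', 'b', 'c']
'a': index 1 in ['e', 'a', 'b', 'c'] -> ['a', 'e', 'b', 'c']
'e': index 1 in ['a', 'e', 'b', 'c'] -> ['e', 'a', 'b', 'c']
'c': index 3 in ['e', 'a', 'b', 'c'] -> ['c', 'e', 'a', 'b']


Output: [1, 1, 3, 1, 1, 3]


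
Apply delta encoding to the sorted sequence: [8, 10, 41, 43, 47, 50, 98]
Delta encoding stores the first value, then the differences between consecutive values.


First value: 8
Deltas:
  10 - 8 = 2
  41 - 10 = 31
  43 - 41 = 2
  47 - 43 = 4
  50 - 47 = 3
  98 - 50 = 48


Delta encoded: [8, 2, 31, 2, 4, 3, 48]


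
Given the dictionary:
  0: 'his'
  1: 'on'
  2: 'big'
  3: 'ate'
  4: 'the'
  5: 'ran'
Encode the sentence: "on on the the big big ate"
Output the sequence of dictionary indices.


Look up each word in the dictionary:
  'on' -> 1
  'on' -> 1
  'the' -> 4
  'the' -> 4
  'big' -> 2
  'big' -> 2
  'ate' -> 3

Encoded: [1, 1, 4, 4, 2, 2, 3]


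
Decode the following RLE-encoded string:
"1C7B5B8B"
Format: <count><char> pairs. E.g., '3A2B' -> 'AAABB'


Expanding each <count><char> pair:
  1C -> 'C'
  7B -> 'BBBBBBB'
  5B -> 'BBBBB'
  8B -> 'BBBBBBBB'

Decoded = CBBBBBBBBBBBBBBBBBBBB


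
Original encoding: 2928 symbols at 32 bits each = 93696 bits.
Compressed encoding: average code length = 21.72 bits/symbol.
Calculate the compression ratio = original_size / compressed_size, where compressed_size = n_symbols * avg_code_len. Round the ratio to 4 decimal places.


original_size = n_symbols * orig_bits = 2928 * 32 = 93696 bits
compressed_size = n_symbols * avg_code_len = 2928 * 21.72 = 63596.16 bits
ratio = original_size / compressed_size = 93696 / 63596.16 = 1.4733

Compression ratio = 1.4733


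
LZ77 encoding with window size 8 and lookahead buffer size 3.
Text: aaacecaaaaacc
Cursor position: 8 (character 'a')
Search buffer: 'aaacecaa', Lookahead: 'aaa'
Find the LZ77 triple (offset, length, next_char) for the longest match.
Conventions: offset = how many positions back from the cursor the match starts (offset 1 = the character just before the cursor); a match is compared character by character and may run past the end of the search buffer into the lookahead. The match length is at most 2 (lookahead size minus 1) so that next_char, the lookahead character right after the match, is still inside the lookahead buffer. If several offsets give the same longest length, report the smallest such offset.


Try each offset into the search buffer:
  offset=1 (pos 7, char 'a'): match length 2
  offset=2 (pos 6, char 'a'): match length 2
  offset=3 (pos 5, char 'c'): match length 0
  offset=4 (pos 4, char 'e'): match length 0
  offset=5 (pos 3, char 'c'): match length 0
  offset=6 (pos 2, char 'a'): match length 1
  offset=7 (pos 1, char 'a'): match length 2
  offset=8 (pos 0, char 'a'): match length 2
Longest match has length 2, found at offsets 1, 2, 7, 8; take the smallest, offset 1.
next_char = character at position 8 + 2 = 10 -> 'a'

Best match: offset=1, length=2 (matching 'aa' starting at position 7)
LZ77 triple: (1, 2, 'a')


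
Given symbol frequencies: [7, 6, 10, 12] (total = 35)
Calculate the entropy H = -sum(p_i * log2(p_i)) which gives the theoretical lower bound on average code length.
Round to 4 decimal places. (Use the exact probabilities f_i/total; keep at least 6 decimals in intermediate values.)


Per-symbol terms -p_i * log2(p_i) with p_i = f_i/35:
  p = 7/35 = 0.200000: log2(p) = -2.321928, -p*log2(p) = 0.464386
  p = 6/35 = 0.171429: log2(p) = -2.544321, -p*log2(p) = 0.436169
  p = 10/35 = 0.285714: log2(p) = -1.807355, -p*log2(p) = 0.516387
  p = 12/35 = 0.342857: log2(p) = -1.544321, -p*log2(p) = 0.529481
H = 0.464386 + 0.436169 + 0.516387 + 0.529481 = 1.946423

H = 1.9464 bits/symbol


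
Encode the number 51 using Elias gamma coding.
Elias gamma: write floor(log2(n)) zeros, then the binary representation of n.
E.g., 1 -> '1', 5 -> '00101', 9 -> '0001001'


num_bits = floor(log2(51)) + 1 = 6
leading_zeros = num_bits - 1 = 5
binary(51) = 110011

Elias gamma(51) = '00000' + '110011' = 00000110011 (11 bits)


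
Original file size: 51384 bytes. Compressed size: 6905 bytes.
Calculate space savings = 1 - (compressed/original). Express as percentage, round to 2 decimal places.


ratio = compressed/original = 6905/51384 = 0.13438
savings = 1 - ratio = 1 - 0.13438 = 0.86562
as a percentage: 0.86562 * 100 = 86.56%

Space savings = 1 - 6905/51384 = 86.56%


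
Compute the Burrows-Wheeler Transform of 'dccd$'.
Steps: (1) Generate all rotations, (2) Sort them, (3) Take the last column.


Rotations (sorted):
  0: $dccd -> last char: d
  1: ccd$d -> last char: d
  2: cd$dc -> last char: c
  3: d$dcc -> last char: c
  4: dccd$ -> last char: $


BWT = ddcc$


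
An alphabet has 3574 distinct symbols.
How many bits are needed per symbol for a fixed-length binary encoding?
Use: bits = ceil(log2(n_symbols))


log2(3574) = 11.8033
Bracket: 2^11 = 2048 < 3574 <= 2^12 = 4096
So ceil(log2(3574)) = 12

bits = ceil(log2(3574)) = ceil(11.8033) = 12 bits


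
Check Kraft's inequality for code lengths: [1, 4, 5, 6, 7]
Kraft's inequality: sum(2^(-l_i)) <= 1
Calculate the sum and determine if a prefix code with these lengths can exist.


Sum = 2^(-1) + 2^(-4) + 2^(-5) + 2^(-6) + 2^(-7)
    = 0.5 + 0.0625 + 0.03125 + 0.015625 + 0.0078125
    = 79/128 = 0.6171875
Since 0.6171875 <= 1, Kraft's inequality IS satisfied.
A prefix code with these lengths CAN exist.

Kraft sum = 0.6171875. Satisfied.


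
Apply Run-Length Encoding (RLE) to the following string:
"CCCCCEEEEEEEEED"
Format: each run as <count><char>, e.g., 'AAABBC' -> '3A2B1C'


Scanning runs left to right:
  i=0: run of 'C' x 5 -> '5C'
  i=5: run of 'E' x 9 -> '9E'
  i=14: run of 'D' x 1 -> '1D'

RLE = 5C9E1D


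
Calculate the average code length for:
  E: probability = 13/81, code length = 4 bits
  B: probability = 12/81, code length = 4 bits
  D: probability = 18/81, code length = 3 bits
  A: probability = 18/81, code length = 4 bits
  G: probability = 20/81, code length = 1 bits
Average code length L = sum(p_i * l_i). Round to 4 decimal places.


Weighted contributions p_i * l_i:
  E: (13/81) * 4 = 52/81
  B: (12/81) * 4 = 48/81
  D: (18/81) * 3 = 54/81
  A: (18/81) * 4 = 72/81
  G: (20/81) * 1 = 20/81
Sum = (52 + 48 + 54 + 72 + 20)/81 = 246/81

L = 246/81 = 3.0370 bits/symbol


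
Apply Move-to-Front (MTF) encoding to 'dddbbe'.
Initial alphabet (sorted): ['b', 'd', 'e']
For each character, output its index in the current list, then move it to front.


MTF encoding:
'd': index 1 in ['b', 'd', 'e'] -> ['d', 'b', 'e']
'd': index 0 in ['d', 'b', 'e'] -> ['d', 'b', 'e']
'd': index 0 in ['d', 'b', 'e'] -> ['d', 'b', 'e']
'b': index 1 in ['d', 'b', 'e'] -> ['b', 'd', 'e']
'b': index 0 in ['b', 'd', 'e'] -> ['b', 'd', 'e']
'e': index 2 in ['b', 'd', 'e'] -> ['e', 'b', 'd']


Output: [1, 0, 0, 1, 0, 2]


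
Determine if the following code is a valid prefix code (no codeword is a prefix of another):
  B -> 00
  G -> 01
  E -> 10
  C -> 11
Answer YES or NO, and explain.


Checking each pair (does one codeword prefix another?):
  B='00' vs G='01': no prefix
  B='00' vs E='10': no prefix
  B='00' vs C='11': no prefix
  G='01' vs B='00': no prefix
  G='01' vs E='10': no prefix
  G='01' vs C='11': no prefix
  E='10' vs B='00': no prefix
  E='10' vs G='01': no prefix
  E='10' vs C='11': no prefix
  C='11' vs B='00': no prefix
  C='11' vs G='01': no prefix
  C='11' vs E='10': no prefix
No violation found over all pairs.

YES -- this is a valid prefix code. No codeword is a prefix of any other codeword.


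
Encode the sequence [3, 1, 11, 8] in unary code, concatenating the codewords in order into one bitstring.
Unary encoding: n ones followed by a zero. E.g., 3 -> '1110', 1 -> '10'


Encode each number as n ones followed by a terminating 0:
  3 -> 1110 (4 bits)
  1 -> 10 (2 bits)
  11 -> 111111111110 (12 bits)
  8 -> 111111110 (9 bits)
Total length = 4 + 2 + 12 + 9 = 27 bits.

Unary([3, 1, 11, 8]) = 111010111111111110111111110 (27 bits)


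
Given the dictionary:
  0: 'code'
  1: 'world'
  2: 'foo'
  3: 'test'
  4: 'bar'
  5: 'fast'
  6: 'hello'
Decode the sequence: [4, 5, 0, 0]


Look up each index in the dictionary:
  4 -> 'bar'
  5 -> 'fast'
  0 -> 'code'
  0 -> 'code'

Decoded: "bar fast code code"


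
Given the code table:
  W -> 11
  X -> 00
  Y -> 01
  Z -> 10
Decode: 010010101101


Decoding:
01 -> Y
00 -> X
10 -> Z
10 -> Z
11 -> W
01 -> Y


Result: YXZZWY


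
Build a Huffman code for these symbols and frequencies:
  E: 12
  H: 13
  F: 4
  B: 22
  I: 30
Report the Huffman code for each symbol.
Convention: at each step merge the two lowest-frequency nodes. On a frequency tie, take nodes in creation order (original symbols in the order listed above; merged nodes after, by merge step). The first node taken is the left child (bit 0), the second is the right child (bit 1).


Huffman tree construction:
Step 1: Merge F(4) + E(12) = 16
Step 2: Merge H(13) + (F+E)(16) = 29
Step 3: Merge B(22) + (H+(F+E))(29) = 51
Step 4: Merge I(30) + (B+(H+(F+E)))(51) = 81
Read each symbol's code off the tree from the root (left child = 0, right child = 1).

Codes:
  E: 1111 (length 4)
  H: 110 (length 3)
  F: 1110 (length 4)
  B: 10 (length 2)
  I: 0 (length 1)
Average code length: 177/81 = 2.1852 bits/symbol
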